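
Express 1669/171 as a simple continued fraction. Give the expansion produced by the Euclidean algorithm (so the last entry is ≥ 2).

1669 = 9*171 + 130
171 = 1*130 + 41
130 = 3*41 + 7
41 = 5*7 + 6
7 = 1*6 + 1
6 = 6*1 + 0  (stop)
So 1669/171 = [9; 1, 3, 5, 1, 6].

[9; 1, 3, 5, 1, 6]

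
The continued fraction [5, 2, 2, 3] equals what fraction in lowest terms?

Fold from the inside: start with 3/1.
  2 + 1/3 = 7/3
  2 + 3/7 = 17/7
  5 + 7/17 = 92/17

92/17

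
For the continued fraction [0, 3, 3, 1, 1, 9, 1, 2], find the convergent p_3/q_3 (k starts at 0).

Using pₖ = aₖpₖ₋₁ + pₖ₋₂, qₖ = aₖqₖ₋₁ + qₖ₋₂ (with p₋₁=1, p₋₂=0, q₋₁=0, q₋₂=1):
  k=0: a=0, p=0, q=1
  k=1: a=3, p=1, q=3
  k=2: a=3, p=3, q=10
  k=3: a=1, p=4, q=13

4/13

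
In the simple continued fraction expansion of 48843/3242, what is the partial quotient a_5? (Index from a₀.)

48843 = 15·3242 + 213   →  a_0 = 15
3242 = 15·213 + 47   →  a_1 = 15
213 = 4·47 + 25   →  a_2 = 4
47 = 1·25 + 22   →  a_3 = 1
25 = 1·22 + 3   →  a_4 = 1
22 = 7·3 + 1   →  a_5 = 7

7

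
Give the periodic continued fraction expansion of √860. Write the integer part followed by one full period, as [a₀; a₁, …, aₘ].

[29; 3, 14, 3, 58]

a₀ = ⌊√860⌋ = 29.
With m₀=0, d₀=1 and mₖ₊₁ = dₖaₖ − mₖ, dₖ₊₁ = (n − mₖ₊₁²)/dₖ, aₖ₊₁ = ⌊(a₀+mₖ₊₁)/dₖ₊₁⌋:
  k=1: m=29, d=19, a=3
  k=2: m=28, d=4, a=14
  k=3: m=28, d=19, a=3
  k=4: m=29, d=1, a=58
d=1 and a=2a₀=58 at k=4, so the next step gives (m, d) = (29, 19) again — its k=1 value — and the period has length 4.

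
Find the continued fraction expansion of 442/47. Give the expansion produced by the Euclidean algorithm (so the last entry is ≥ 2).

442 = 9·47 + 19
47 = 2·19 + 9
19 = 2·9 + 1
9 = 9·1 + 0  (stop)
So 442/47 = [9; 2, 2, 9].

[9; 2, 2, 9]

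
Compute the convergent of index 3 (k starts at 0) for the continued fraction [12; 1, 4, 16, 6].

1037/81

Using pₖ = aₖpₖ₋₁ + pₖ₋₂, qₖ = aₖqₖ₋₁ + qₖ₋₂ (with p₋₁=1, p₋₂=0, q₋₁=0, q₋₂=1):
  k=0: a=12, p=12, q=1
  k=1: a=1, p=13, q=1
  k=2: a=4, p=64, q=5
  k=3: a=16, p=1037, q=81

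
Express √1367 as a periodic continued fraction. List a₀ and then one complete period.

[36; 1, 35, 1, 72]

a₀ = ⌊√1367⌋ = 36.
With m₀=0, d₀=1 and mₖ₊₁ = dₖaₖ − mₖ, dₖ₊₁ = (n − mₖ₊₁²)/dₖ, aₖ₊₁ = ⌊(a₀+mₖ₊₁)/dₖ₊₁⌋:
  k=1: m=36, d=71, a=1
  k=2: m=35, d=2, a=35
  k=3: m=35, d=71, a=1
  k=4: m=36, d=1, a=72
d=1 and a=2a₀=72 at k=4, so the next step gives (m, d) = (36, 71) again — its k=1 value — and the period has length 4.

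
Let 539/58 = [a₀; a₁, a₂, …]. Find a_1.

3

539 = 9·58 + 17   →  a_0 = 9
58 = 3·17 + 7   →  a_1 = 3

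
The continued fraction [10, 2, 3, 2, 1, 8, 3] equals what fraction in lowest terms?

6501/623

Using pₖ = aₖpₖ₋₁ + pₖ₋₂ and qₖ = aₖqₖ₋₁ + qₖ₋₂:
  k=0: a=10, p=10, q=1
  k=1: a=2, p=21, q=2
  k=2: a=3, p=73, q=7
  k=3: a=2, p=167, q=16
  k=4: a=1, p=240, q=23
  k=5: a=8, p=2087, q=200
  k=6: a=3, p=6501, q=623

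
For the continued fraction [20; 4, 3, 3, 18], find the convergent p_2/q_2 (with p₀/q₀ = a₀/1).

263/13

Using pₖ = aₖpₖ₋₁ + pₖ₋₂, qₖ = aₖqₖ₋₁ + qₖ₋₂ (with p₋₁=1, p₋₂=0, q₋₁=0, q₋₂=1):
  k=0: a=20, p=20, q=1
  k=1: a=4, p=81, q=4
  k=2: a=3, p=263, q=13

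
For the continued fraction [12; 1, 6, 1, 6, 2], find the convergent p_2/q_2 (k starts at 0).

Using pₖ = aₖpₖ₋₁ + pₖ₋₂, qₖ = aₖqₖ₋₁ + qₖ₋₂ (with p₋₁=1, p₋₂=0, q₋₁=0, q₋₂=1):
  k=0: a=12, p=12, q=1
  k=1: a=1, p=13, q=1
  k=2: a=6, p=90, q=7

90/7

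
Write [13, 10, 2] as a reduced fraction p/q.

275/21

Fold from the inside: start with 2/1.
  10 + 1/2 = 21/2
  13 + 2/21 = 275/21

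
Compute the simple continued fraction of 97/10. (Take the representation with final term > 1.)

[9; 1, 2, 3]

97 = 9·10 + 7
10 = 1·7 + 3
7 = 2·3 + 1
3 = 3·1 + 0  (stop)
So 97/10 = [9; 1, 2, 3].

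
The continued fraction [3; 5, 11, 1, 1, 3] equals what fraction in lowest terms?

1317/412

Using pₖ = aₖpₖ₋₁ + pₖ₋₂ and qₖ = aₖqₖ₋₁ + qₖ₋₂:
  k=0: a=3, p=3, q=1
  k=1: a=5, p=16, q=5
  k=2: a=11, p=179, q=56
  k=3: a=1, p=195, q=61
  k=4: a=1, p=374, q=117
  k=5: a=3, p=1317, q=412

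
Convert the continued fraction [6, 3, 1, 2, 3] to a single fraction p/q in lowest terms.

Using pₖ = aₖpₖ₋₁ + pₖ₋₂ and qₖ = aₖqₖ₋₁ + qₖ₋₂:
  k=0: a=6, p=6, q=1
  k=1: a=3, p=19, q=3
  k=2: a=1, p=25, q=4
  k=3: a=2, p=69, q=11
  k=4: a=3, p=232, q=37

232/37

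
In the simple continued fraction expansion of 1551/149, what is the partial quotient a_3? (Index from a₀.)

3

1551 = 10·149 + 61   →  a_0 = 10
149 = 2·61 + 27   →  a_1 = 2
61 = 2·27 + 7   →  a_2 = 2
27 = 3·7 + 6   →  a_3 = 3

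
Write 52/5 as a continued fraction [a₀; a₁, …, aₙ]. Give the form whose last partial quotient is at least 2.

52 = 10·5 + 2
5 = 2·2 + 1
2 = 2·1 + 0  (stop)
So 52/5 = [10; 2, 2].

[10; 2, 2]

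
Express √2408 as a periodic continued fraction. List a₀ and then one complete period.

[49; 14, 98]

a₀ = ⌊√2408⌋ = 49.
With m₀=0, d₀=1 and mₖ₊₁ = dₖaₖ − mₖ, dₖ₊₁ = (n − mₖ₊₁²)/dₖ, aₖ₊₁ = ⌊(a₀+mₖ₊₁)/dₖ₊₁⌋:
  k=1: m=49, d=7, a=14
  k=2: m=49, d=1, a=98
d=1 and a=2a₀=98 at k=2, so the next step gives (m, d) = (49, 7) again — its k=1 value — and the period has length 2.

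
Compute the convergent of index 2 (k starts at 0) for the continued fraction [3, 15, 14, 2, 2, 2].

Using pₖ = aₖpₖ₋₁ + pₖ₋₂, qₖ = aₖqₖ₋₁ + qₖ₋₂ (with p₋₁=1, p₋₂=0, q₋₁=0, q₋₂=1):
  k=0: a=3, p=3, q=1
  k=1: a=15, p=46, q=15
  k=2: a=14, p=647, q=211

647/211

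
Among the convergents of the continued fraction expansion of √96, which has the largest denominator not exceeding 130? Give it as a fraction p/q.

970/99

√96 = [9; 1, 3, 1, 18, …] (period length 4).
Convergents:
  p_0/q_0 = 9/1
  p_1/q_1 = 10/1
  p_2/q_2 = 39/4
  p_3/q_3 = 49/5
  p_4/q_4 = 921/94
  p_5/q_5 = 970/99
  p_6/q_6 = 3831/391
q_5 = 99 ≤ 130 < 391 = q_6, so the answer is 970/99.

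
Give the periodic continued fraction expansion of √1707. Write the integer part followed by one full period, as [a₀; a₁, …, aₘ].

[41; 3, 6, 41, 6, 3, 82]

a₀ = ⌊√1707⌋ = 41.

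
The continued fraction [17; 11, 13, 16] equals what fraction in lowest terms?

Fold from the inside: start with 16/1.
  13 + 1/16 = 209/16
  11 + 16/209 = 2315/209
  17 + 209/2315 = 39564/2315

39564/2315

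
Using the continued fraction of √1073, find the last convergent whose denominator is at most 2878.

45368/1385

√1073 = [32; 1, 3, 9, 9, 3, 1, 64, …] (period length 7).
Convergents:
  p_0/q_0 = 32/1
  p_1/q_1 = 33/1
  p_2/q_2 = 131/4
  p_3/q_3 = 1212/37
  p_4/q_4 = 11039/337
  p_5/q_5 = 34329/1048
  p_6/q_6 = 45368/1385
  p_7/q_7 = 2937881/89688
q_6 = 1385 ≤ 2878 < 89688 = q_7, so the answer is 45368/1385.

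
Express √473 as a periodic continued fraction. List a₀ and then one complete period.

a₀ = ⌊√473⌋ = 21.
With m₀=0, d₀=1 and mₖ₊₁ = dₖaₖ − mₖ, dₖ₊₁ = (n − mₖ₊₁²)/dₖ, aₖ₊₁ = ⌊(a₀+mₖ₊₁)/dₖ₊₁⌋:
  k=1: m=21, d=32, a=1
  k=2: m=11, d=11, a=2
  k=3: m=11, d=32, a=1
  k=4: m=21, d=1, a=42
d=1 and a=2a₀=42 at k=4, so the next step gives (m, d) = (21, 32) again — its k=1 value — and the period has length 4.

[21; 1, 2, 1, 42]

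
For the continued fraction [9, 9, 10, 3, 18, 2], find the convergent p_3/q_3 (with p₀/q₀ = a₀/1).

Using pₖ = aₖpₖ₋₁ + pₖ₋₂, qₖ = aₖqₖ₋₁ + qₖ₋₂ (with p₋₁=1, p₋₂=0, q₋₁=0, q₋₂=1):
  k=0: a=9, p=9, q=1
  k=1: a=9, p=82, q=9
  k=2: a=10, p=829, q=91
  k=3: a=3, p=2569, q=282

2569/282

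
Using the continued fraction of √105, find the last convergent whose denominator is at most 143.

830/81

√105 = [10; 4, 20, …] (period length 2).
Convergents:
  p_0/q_0 = 10/1
  p_1/q_1 = 41/4
  p_2/q_2 = 830/81
  p_3/q_3 = 3361/328
q_2 = 81 ≤ 143 < 328 = q_3, so the answer is 830/81.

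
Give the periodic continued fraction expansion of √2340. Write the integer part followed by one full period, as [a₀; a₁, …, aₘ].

[48; 2, 1, 2, 10, 2, 1, 2, 96]

a₀ = ⌊√2340⌋ = 48.
With m₀=0, d₀=1 and mₖ₊₁ = dₖaₖ − mₖ, dₖ₊₁ = (n − mₖ₊₁²)/dₖ, aₖ₊₁ = ⌊(a₀+mₖ₊₁)/dₖ₊₁⌋:
  k=1: m=48, d=36, a=2
  k=2: m=24, d=49, a=1
  k=3: m=25, d=35, a=2
  k=4: m=45, d=9, a=10
  k=5: m=45, d=35, a=2
  k=6: m=25, d=49, a=1
  k=7: m=24, d=36, a=2
  k=8: m=48, d=1, a=96
d=1 and a=2a₀=96 at k=8, so the next step gives (m, d) = (48, 36) again — its k=1 value — and the period has length 8.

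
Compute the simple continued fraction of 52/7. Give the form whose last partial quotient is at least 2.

[7; 2, 3]

52 = 7·7 + 3
7 = 2·3 + 1
3 = 3·1 + 0  (stop)
So 52/7 = [7; 2, 3].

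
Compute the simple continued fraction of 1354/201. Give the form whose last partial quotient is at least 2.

[6; 1, 2, 1, 3, 1, 4, 2]

1354 = 6·201 + 148
201 = 1·148 + 53
148 = 2·53 + 42
53 = 1·42 + 11
42 = 3·11 + 9
11 = 1·9 + 2
9 = 4·2 + 1
2 = 2·1 + 0  (stop)
So 1354/201 = [6; 1, 2, 1, 3, 1, 4, 2].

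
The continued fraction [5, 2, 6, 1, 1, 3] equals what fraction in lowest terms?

Using pₖ = aₖpₖ₋₁ + pₖ₋₂ and qₖ = aₖqₖ₋₁ + qₖ₋₂:
  k=0: a=5, p=5, q=1
  k=1: a=2, p=11, q=2
  k=2: a=6, p=71, q=13
  k=3: a=1, p=82, q=15
  k=4: a=1, p=153, q=28
  k=5: a=3, p=541, q=99

541/99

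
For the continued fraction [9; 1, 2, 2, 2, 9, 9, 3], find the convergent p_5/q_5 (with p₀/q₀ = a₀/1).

Using pₖ = aₖpₖ₋₁ + pₖ₋₂, qₖ = aₖqₖ₋₁ + qₖ₋₂ (with p₋₁=1, p₋₂=0, q₋₁=0, q₋₂=1):
  k=0: a=9, p=9, q=1
  k=1: a=1, p=10, q=1
  k=2: a=2, p=29, q=3
  k=3: a=2, p=68, q=7
  k=4: a=2, p=165, q=17
  k=5: a=9, p=1553, q=160

1553/160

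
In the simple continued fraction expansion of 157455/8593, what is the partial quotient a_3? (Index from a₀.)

157455 = 18·8593 + 2781   →  a_0 = 18
8593 = 3·2781 + 250   →  a_1 = 3
2781 = 11·250 + 31   →  a_2 = 11
250 = 8·31 + 2   →  a_3 = 8

8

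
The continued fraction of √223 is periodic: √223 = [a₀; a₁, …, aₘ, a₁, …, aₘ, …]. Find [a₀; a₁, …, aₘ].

[14; 1, 13, 1, 28]

a₀ = ⌊√223⌋ = 14.
With m₀=0, d₀=1 and mₖ₊₁ = dₖaₖ − mₖ, dₖ₊₁ = (n − mₖ₊₁²)/dₖ, aₖ₊₁ = ⌊(a₀+mₖ₊₁)/dₖ₊₁⌋:
  k=1: m=14, d=27, a=1
  k=2: m=13, d=2, a=13
  k=3: m=13, d=27, a=1
  k=4: m=14, d=1, a=28
d=1 and a=2a₀=28 at k=4, so the next step gives (m, d) = (14, 27) again — its k=1 value — and the period has length 4.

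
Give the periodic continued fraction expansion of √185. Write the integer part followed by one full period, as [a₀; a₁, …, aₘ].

a₀ = ⌊√185⌋ = 13.
With m₀=0, d₀=1 and mₖ₊₁ = dₖaₖ − mₖ, dₖ₊₁ = (n − mₖ₊₁²)/dₖ, aₖ₊₁ = ⌊(a₀+mₖ₊₁)/dₖ₊₁⌋:
  k=1: m=13, d=16, a=1
  k=2: m=3, d=11, a=1
  k=3: m=8, d=11, a=1
  k=4: m=3, d=16, a=1
  k=5: m=13, d=1, a=26
d=1 and a=2a₀=26 at k=5, so the next step gives (m, d) = (13, 16) again — its k=1 value — and the period has length 5.

[13; 1, 1, 1, 1, 26]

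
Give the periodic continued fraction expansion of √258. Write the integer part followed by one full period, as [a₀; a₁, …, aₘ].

[16; 16, 32]

a₀ = ⌊√258⌋ = 16.
With m₀=0, d₀=1 and mₖ₊₁ = dₖaₖ − mₖ, dₖ₊₁ = (n − mₖ₊₁²)/dₖ, aₖ₊₁ = ⌊(a₀+mₖ₊₁)/dₖ₊₁⌋:
  k=1: m=16, d=2, a=16
  k=2: m=16, d=1, a=32
d=1 and a=2a₀=32 at k=2, so the next step gives (m, d) = (16, 2) again — its k=1 value — and the period has length 2.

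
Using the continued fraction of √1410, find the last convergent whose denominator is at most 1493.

55987/1491

√1410 = [37; 1, 1, 4, 1, 1, 74, …] (period length 6).
Convergents:
  p_0/q_0 = 37/1
  p_1/q_1 = 38/1
  p_2/q_2 = 75/2
  p_3/q_3 = 338/9
  p_4/q_4 = 413/11
  p_5/q_5 = 751/20
  p_6/q_6 = 55987/1491
  p_7/q_7 = 56738/1511
q_6 = 1491 ≤ 1493 < 1511 = q_7, so the answer is 55987/1491.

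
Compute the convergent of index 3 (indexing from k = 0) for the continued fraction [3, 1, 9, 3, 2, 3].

121/31

Using pₖ = aₖpₖ₋₁ + pₖ₋₂, qₖ = aₖqₖ₋₁ + qₖ₋₂ (with p₋₁=1, p₋₂=0, q₋₁=0, q₋₂=1):
  k=0: a=3, p=3, q=1
  k=1: a=1, p=4, q=1
  k=2: a=9, p=39, q=10
  k=3: a=3, p=121, q=31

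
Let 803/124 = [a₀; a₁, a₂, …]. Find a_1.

2

803 = 6·124 + 59   →  a_0 = 6
124 = 2·59 + 6   →  a_1 = 2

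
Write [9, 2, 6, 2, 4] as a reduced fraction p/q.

Using pₖ = aₖpₖ₋₁ + pₖ₋₂ and qₖ = aₖqₖ₋₁ + qₖ₋₂:
  k=0: a=9, p=9, q=1
  k=1: a=2, p=19, q=2
  k=2: a=6, p=123, q=13
  k=3: a=2, p=265, q=28
  k=4: a=4, p=1183, q=125

1183/125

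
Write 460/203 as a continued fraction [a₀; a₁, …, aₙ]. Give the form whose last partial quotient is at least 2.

460 = 2×203 + 54
203 = 3×54 + 41
54 = 1×41 + 13
41 = 3×13 + 2
13 = 6×2 + 1
2 = 2×1 + 0  (stop)
So 460/203 = [2; 3, 1, 3, 6, 2].

[2; 3, 1, 3, 6, 2]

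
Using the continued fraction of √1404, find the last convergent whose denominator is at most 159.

√1404 = [37; 2, 7, 1, 4, 1, 7, 2, 74, …] (period length 8).
Convergents:
  p_0/q_0 = 37/1
  p_1/q_1 = 75/2
  p_2/q_2 = 562/15
  p_3/q_3 = 637/17
  p_4/q_4 = 3110/83
  p_5/q_5 = 3747/100
  p_6/q_6 = 29339/783
q_5 = 100 ≤ 159 < 783 = q_6, so the answer is 3747/100.

3747/100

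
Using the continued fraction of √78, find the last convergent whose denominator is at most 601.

√78 = [8; 1, 4, 1, 16, …] (period length 4).
Convergents:
  p_0/q_0 = 8/1
  p_1/q_1 = 9/1
  p_2/q_2 = 44/5
  p_3/q_3 = 53/6
  p_4/q_4 = 892/101
  p_5/q_5 = 945/107
  p_6/q_6 = 4672/529
  p_7/q_7 = 5617/636
q_6 = 529 ≤ 601 < 636 = q_7, so the answer is 4672/529.

4672/529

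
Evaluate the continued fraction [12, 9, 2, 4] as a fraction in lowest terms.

Using pₖ = aₖpₖ₋₁ + pₖ₋₂ and qₖ = aₖqₖ₋₁ + qₖ₋₂:
  k=0: a=12, p=12, q=1
  k=1: a=9, p=109, q=9
  k=2: a=2, p=230, q=19
  k=3: a=4, p=1029, q=85

1029/85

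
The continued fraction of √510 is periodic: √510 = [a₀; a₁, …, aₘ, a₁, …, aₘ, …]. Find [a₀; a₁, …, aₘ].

a₀ = ⌊√510⌋ = 22.
With m₀=0, d₀=1 and mₖ₊₁ = dₖaₖ − mₖ, dₖ₊₁ = (n − mₖ₊₁²)/dₖ, aₖ₊₁ = ⌊(a₀+mₖ₊₁)/dₖ₊₁⌋:
  k=1: m=22, d=26, a=1
  k=2: m=4, d=19, a=1
  k=3: m=15, d=15, a=2
  k=4: m=15, d=19, a=1
  k=5: m=4, d=26, a=1
  k=6: m=22, d=1, a=44
d=1 and a=2a₀=44 at k=6, so the next step gives (m, d) = (22, 26) again — its k=1 value — and the period has length 6.

[22; 1, 1, 2, 1, 1, 44]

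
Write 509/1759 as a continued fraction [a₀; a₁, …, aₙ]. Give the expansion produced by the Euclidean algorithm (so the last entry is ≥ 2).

[0; 3, 2, 5, 6, 2, 3]

509 = 0×1759 + 509
1759 = 3×509 + 232
509 = 2×232 + 45
232 = 5×45 + 7
45 = 6×7 + 3
7 = 2×3 + 1
3 = 3×1 + 0  (stop)
So 509/1759 = [0; 3, 2, 5, 6, 2, 3].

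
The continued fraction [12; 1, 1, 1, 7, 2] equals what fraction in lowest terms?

620/49

Fold from the inside: start with 2/1.
  7 + 1/2 = 15/2
  1 + 2/15 = 17/15
  1 + 15/17 = 32/17
  1 + 17/32 = 49/32
  12 + 32/49 = 620/49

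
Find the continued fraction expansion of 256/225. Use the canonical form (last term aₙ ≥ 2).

256 = 1×225 + 31
225 = 7×31 + 8
31 = 3×8 + 7
8 = 1×7 + 1
7 = 7×1 + 0  (stop)
So 256/225 = [1; 7, 3, 1, 7].

[1; 7, 3, 1, 7]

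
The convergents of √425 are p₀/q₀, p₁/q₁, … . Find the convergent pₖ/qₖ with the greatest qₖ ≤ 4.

62/3

√425 = [20; 1, 1, 1, 1, 1, 1, 40, …] (period length 7).
Convergents:
  p_0/q_0 = 20/1
  p_1/q_1 = 21/1
  p_2/q_2 = 41/2
  p_3/q_3 = 62/3
  p_4/q_4 = 103/5
q_3 = 3 ≤ 4 < 5 = q_4, so the answer is 62/3.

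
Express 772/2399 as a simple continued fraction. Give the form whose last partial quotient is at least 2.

[0; 3, 9, 3, 3, 8]

772 = 0×2399 + 772
2399 = 3×772 + 83
772 = 9×83 + 25
83 = 3×25 + 8
25 = 3×8 + 1
8 = 8×1 + 0  (stop)
So 772/2399 = [0; 3, 9, 3, 3, 8].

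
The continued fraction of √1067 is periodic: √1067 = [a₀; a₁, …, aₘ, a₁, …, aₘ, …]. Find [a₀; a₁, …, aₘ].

a₀ = ⌊√1067⌋ = 32.
With m₀=0, d₀=1 and mₖ₊₁ = dₖaₖ − mₖ, dₖ₊₁ = (n − mₖ₊₁²)/dₖ, aₖ₊₁ = ⌊(a₀+mₖ₊₁)/dₖ₊₁⌋:
  k=1: m=32, d=43, a=1
  k=2: m=11, d=22, a=1
  k=3: m=11, d=43, a=1
  k=4: m=32, d=1, a=64
d=1 and a=2a₀=64 at k=4, so the next step gives (m, d) = (32, 43) again — its k=1 value — and the period has length 4.

[32; 1, 1, 1, 64]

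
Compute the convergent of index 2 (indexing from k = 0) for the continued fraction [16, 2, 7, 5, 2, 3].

247/15

Using pₖ = aₖpₖ₋₁ + pₖ₋₂, qₖ = aₖqₖ₋₁ + qₖ₋₂ (with p₋₁=1, p₋₂=0, q₋₁=0, q₋₂=1):
  k=0: a=16, p=16, q=1
  k=1: a=2, p=33, q=2
  k=2: a=7, p=247, q=15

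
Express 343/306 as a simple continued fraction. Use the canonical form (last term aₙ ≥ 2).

[1; 8, 3, 1, 2, 3]

343 = 1·306 + 37
306 = 8·37 + 10
37 = 3·10 + 7
10 = 1·7 + 3
7 = 2·3 + 1
3 = 3·1 + 0  (stop)
So 343/306 = [1; 8, 3, 1, 2, 3].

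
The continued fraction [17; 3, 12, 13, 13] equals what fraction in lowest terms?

Using pₖ = aₖpₖ₋₁ + pₖ₋₂ and qₖ = aₖqₖ₋₁ + qₖ₋₂:
  k=0: a=17, p=17, q=1
  k=1: a=3, p=52, q=3
  k=2: a=12, p=641, q=37
  k=3: a=13, p=8385, q=484
  k=4: a=13, p=109646, q=6329

109646/6329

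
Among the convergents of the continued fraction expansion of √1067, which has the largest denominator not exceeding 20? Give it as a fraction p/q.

98/3

√1067 = [32; 1, 1, 1, 64, …] (period length 4).
Convergents:
  p_0/q_0 = 32/1
  p_1/q_1 = 33/1
  p_2/q_2 = 65/2
  p_3/q_3 = 98/3
  p_4/q_4 = 6337/194
q_3 = 3 ≤ 20 < 194 = q_4, so the answer is 98/3.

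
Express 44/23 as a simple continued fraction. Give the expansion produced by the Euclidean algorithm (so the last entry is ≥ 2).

44 = 1*23 + 21
23 = 1*21 + 2
21 = 10*2 + 1
2 = 2*1 + 0  (stop)
So 44/23 = [1; 1, 10, 2].

[1; 1, 10, 2]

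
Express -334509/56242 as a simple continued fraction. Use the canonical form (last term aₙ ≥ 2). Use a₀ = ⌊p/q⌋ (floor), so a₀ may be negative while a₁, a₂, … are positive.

-334509 = -6·56242 + 2943
56242 = 19·2943 + 325
2943 = 9·325 + 18
325 = 18·18 + 1
18 = 18·1 + 0  (stop)
So -334509/56242 = [-6; 19, 9, 18, 18].

[-6; 19, 9, 18, 18]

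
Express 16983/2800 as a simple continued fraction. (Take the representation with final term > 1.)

16983 = 6*2800 + 183
2800 = 15*183 + 55
183 = 3*55 + 18
55 = 3*18 + 1
18 = 18*1 + 0  (stop)
So 16983/2800 = [6; 15, 3, 3, 18].

[6; 15, 3, 3, 18]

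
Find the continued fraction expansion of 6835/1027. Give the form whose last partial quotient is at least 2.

[6; 1, 1, 1, 9, 8, 1, 3]

6835 = 6·1027 + 673
1027 = 1·673 + 354
673 = 1·354 + 319
354 = 1·319 + 35
319 = 9·35 + 4
35 = 8·4 + 3
4 = 1·3 + 1
3 = 3·1 + 0  (stop)
So 6835/1027 = [6; 1, 1, 1, 9, 8, 1, 3].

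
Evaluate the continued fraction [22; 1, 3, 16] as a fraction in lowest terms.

1479/65

Using pₖ = aₖpₖ₋₁ + pₖ₋₂ and qₖ = aₖqₖ₋₁ + qₖ₋₂:
  k=0: a=22, p=22, q=1
  k=1: a=1, p=23, q=1
  k=2: a=3, p=91, q=4
  k=3: a=16, p=1479, q=65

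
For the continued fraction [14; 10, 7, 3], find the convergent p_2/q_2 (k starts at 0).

1001/71

Using pₖ = aₖpₖ₋₁ + pₖ₋₂, qₖ = aₖqₖ₋₁ + qₖ₋₂ (with p₋₁=1, p₋₂=0, q₋₁=0, q₋₂=1):
  k=0: a=14, p=14, q=1
  k=1: a=10, p=141, q=10
  k=2: a=7, p=1001, q=71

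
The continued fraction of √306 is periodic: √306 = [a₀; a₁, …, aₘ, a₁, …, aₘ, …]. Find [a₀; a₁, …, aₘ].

a₀ = ⌊√306⌋ = 17.

[17; 2, 34]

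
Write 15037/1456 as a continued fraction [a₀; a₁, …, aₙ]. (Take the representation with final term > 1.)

15037 = 10·1456 + 477
1456 = 3·477 + 25
477 = 19·25 + 2
25 = 12·2 + 1
2 = 2·1 + 0  (stop)
So 15037/1456 = [10; 3, 19, 12, 2].

[10; 3, 19, 12, 2]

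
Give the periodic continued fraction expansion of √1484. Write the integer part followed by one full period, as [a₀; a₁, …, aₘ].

[38; 1, 1, 10, 1, 1, 76]

a₀ = ⌊√1484⌋ = 38.
With m₀=0, d₀=1 and mₖ₊₁ = dₖaₖ − mₖ, dₖ₊₁ = (n − mₖ₊₁²)/dₖ, aₖ₊₁ = ⌊(a₀+mₖ₊₁)/dₖ₊₁⌋:
  k=1: m=38, d=40, a=1
  k=2: m=2, d=37, a=1
  k=3: m=35, d=7, a=10
  k=4: m=35, d=37, a=1
  k=5: m=2, d=40, a=1
  k=6: m=38, d=1, a=76
d=1 and a=2a₀=76 at k=6, so the next step gives (m, d) = (38, 40) again — its k=1 value — and the period has length 6.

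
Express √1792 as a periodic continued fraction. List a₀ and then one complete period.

[42; 3, 84]

a₀ = ⌊√1792⌋ = 42.
With m₀=0, d₀=1 and mₖ₊₁ = dₖaₖ − mₖ, dₖ₊₁ = (n − mₖ₊₁²)/dₖ, aₖ₊₁ = ⌊(a₀+mₖ₊₁)/dₖ₊₁⌋:
  k=1: m=42, d=28, a=3
  k=2: m=42, d=1, a=84
d=1 and a=2a₀=84 at k=2, so the next step gives (m, d) = (42, 28) again — its k=1 value — and the period has length 2.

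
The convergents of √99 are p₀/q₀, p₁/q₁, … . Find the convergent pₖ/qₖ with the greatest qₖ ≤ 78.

√99 = [9; 1, 18, …] (period length 2).
Convergents:
  p_0/q_0 = 9/1
  p_1/q_1 = 10/1
  p_2/q_2 = 189/19
  p_3/q_3 = 199/20
  p_4/q_4 = 3771/379
q_3 = 20 ≤ 78 < 379 = q_4, so the answer is 199/20.

199/20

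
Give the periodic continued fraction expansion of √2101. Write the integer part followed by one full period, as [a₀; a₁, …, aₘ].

[45; 1, 5, 8, 5, 1, 90]

a₀ = ⌊√2101⌋ = 45.
With m₀=0, d₀=1 and mₖ₊₁ = dₖaₖ − mₖ, dₖ₊₁ = (n − mₖ₊₁²)/dₖ, aₖ₊₁ = ⌊(a₀+mₖ₊₁)/dₖ₊₁⌋:
  k=1: m=45, d=76, a=1
  k=2: m=31, d=15, a=5
  k=3: m=44, d=11, a=8
  k=4: m=44, d=15, a=5
  k=5: m=31, d=76, a=1
  k=6: m=45, d=1, a=90
d=1 and a=2a₀=90 at k=6, so the next step gives (m, d) = (45, 76) again — its k=1 value — and the period has length 6.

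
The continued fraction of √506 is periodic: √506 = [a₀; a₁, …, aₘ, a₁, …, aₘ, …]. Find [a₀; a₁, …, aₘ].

[22; 2, 44]

a₀ = ⌊√506⌋ = 22.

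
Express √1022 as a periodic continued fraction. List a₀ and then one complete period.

a₀ = ⌊√1022⌋ = 31.
With m₀=0, d₀=1 and mₖ₊₁ = dₖaₖ − mₖ, dₖ₊₁ = (n − mₖ₊₁²)/dₖ, aₖ₊₁ = ⌊(a₀+mₖ₊₁)/dₖ₊₁⌋:
  k=1: m=31, d=61, a=1
  k=2: m=30, d=2, a=30
  k=3: m=30, d=61, a=1
  k=4: m=31, d=1, a=62
d=1 and a=2a₀=62 at k=4, so the next step gives (m, d) = (31, 61) again — its k=1 value — and the period has length 4.

[31; 1, 30, 1, 62]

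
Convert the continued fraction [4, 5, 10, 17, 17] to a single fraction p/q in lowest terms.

62417/14875

Fold from the inside: start with 17/1.
  17 + 1/17 = 290/17
  10 + 17/290 = 2917/290
  5 + 290/2917 = 14875/2917
  4 + 2917/14875 = 62417/14875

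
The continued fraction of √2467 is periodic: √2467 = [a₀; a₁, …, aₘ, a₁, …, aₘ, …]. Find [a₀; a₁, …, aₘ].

a₀ = ⌊√2467⌋ = 49.

[49; 1, 2, 49, 2, 1, 98]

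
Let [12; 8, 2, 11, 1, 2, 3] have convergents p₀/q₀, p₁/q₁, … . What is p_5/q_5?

Using pₖ = aₖpₖ₋₁ + pₖ₋₂, qₖ = aₖqₖ₋₁ + qₖ₋₂ (with p₋₁=1, p₋₂=0, q₋₁=0, q₋₂=1):
  k=0: a=12, p=12, q=1
  k=1: a=8, p=97, q=8
  k=2: a=2, p=206, q=17
  k=3: a=11, p=2363, q=195
  k=4: a=1, p=2569, q=212
  k=5: a=2, p=7501, q=619

7501/619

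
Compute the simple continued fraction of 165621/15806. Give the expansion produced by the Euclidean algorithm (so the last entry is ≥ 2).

[10; 2, 11, 18, 2, 18]

165621 = 10*15806 + 7561
15806 = 2*7561 + 684
7561 = 11*684 + 37
684 = 18*37 + 18
37 = 2*18 + 1
18 = 18*1 + 0  (stop)
So 165621/15806 = [10; 2, 11, 18, 2, 18].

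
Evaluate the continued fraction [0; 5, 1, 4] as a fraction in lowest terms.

Using pₖ = aₖpₖ₋₁ + pₖ₋₂ and qₖ = aₖqₖ₋₁ + qₖ₋₂:
  k=0: a=0, p=0, q=1
  k=1: a=5, p=1, q=5
  k=2: a=1, p=1, q=6
  k=3: a=4, p=5, q=29

5/29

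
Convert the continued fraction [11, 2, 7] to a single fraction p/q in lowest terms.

172/15

Fold from the inside: start with 7/1.
  2 + 1/7 = 15/7
  11 + 7/15 = 172/15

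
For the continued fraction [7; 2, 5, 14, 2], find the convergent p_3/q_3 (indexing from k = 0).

Using pₖ = aₖpₖ₋₁ + pₖ₋₂, qₖ = aₖqₖ₋₁ + qₖ₋₂ (with p₋₁=1, p₋₂=0, q₋₁=0, q₋₂=1):
  k=0: a=7, p=7, q=1
  k=1: a=2, p=15, q=2
  k=2: a=5, p=82, q=11
  k=3: a=14, p=1163, q=156

1163/156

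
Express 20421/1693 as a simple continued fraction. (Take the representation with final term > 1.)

20421 = 12*1693 + 105
1693 = 16*105 + 13
105 = 8*13 + 1
13 = 13*1 + 0  (stop)
So 20421/1693 = [12; 16, 8, 13].

[12; 16, 8, 13]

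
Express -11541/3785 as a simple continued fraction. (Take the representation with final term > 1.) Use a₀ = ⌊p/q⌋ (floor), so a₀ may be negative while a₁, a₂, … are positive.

[-4; 1, 19, 2, 1, 6, 4, 2]

-11541 = -4·3785 + 3599
3785 = 1·3599 + 186
3599 = 19·186 + 65
186 = 2·65 + 56
65 = 1·56 + 9
56 = 6·9 + 2
9 = 4·2 + 1
2 = 2·1 + 0  (stop)
So -11541/3785 = [-4; 1, 19, 2, 1, 6, 4, 2].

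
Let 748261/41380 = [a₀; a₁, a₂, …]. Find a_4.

748261 = 18·41380 + 3421   →  a_0 = 18
41380 = 12·3421 + 328   →  a_1 = 12
3421 = 10·328 + 141   →  a_2 = 10
328 = 2·141 + 46   →  a_3 = 2
141 = 3·46 + 3   →  a_4 = 3

3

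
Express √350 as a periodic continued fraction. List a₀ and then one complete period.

[18; 1, 2, 2, 2, 1, 36]

a₀ = ⌊√350⌋ = 18.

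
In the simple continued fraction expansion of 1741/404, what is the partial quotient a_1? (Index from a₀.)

1741 = 4·404 + 125   →  a_0 = 4
404 = 3·125 + 29   →  a_1 = 3

3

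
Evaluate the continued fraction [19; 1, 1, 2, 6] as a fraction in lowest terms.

Fold from the inside: start with 6/1.
  2 + 1/6 = 13/6
  1 + 6/13 = 19/13
  1 + 13/19 = 32/19
  19 + 19/32 = 627/32

627/32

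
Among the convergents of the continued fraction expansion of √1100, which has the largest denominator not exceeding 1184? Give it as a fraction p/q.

√1100 = [33; 6, 66, …] (period length 2).
Convergents:
  p_0/q_0 = 33/1
  p_1/q_1 = 199/6
  p_2/q_2 = 13167/397
  p_3/q_3 = 79201/2388
q_2 = 397 ≤ 1184 < 2388 = q_3, so the answer is 13167/397.

13167/397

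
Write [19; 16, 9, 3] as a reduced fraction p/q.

8597/451

Using pₖ = aₖpₖ₋₁ + pₖ₋₂ and qₖ = aₖqₖ₋₁ + qₖ₋₂:
  k=0: a=19, p=19, q=1
  k=1: a=16, p=305, q=16
  k=2: a=9, p=2764, q=145
  k=3: a=3, p=8597, q=451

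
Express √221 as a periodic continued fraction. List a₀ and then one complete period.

a₀ = ⌊√221⌋ = 14.
With m₀=0, d₀=1 and mₖ₊₁ = dₖaₖ − mₖ, dₖ₊₁ = (n − mₖ₊₁²)/dₖ, aₖ₊₁ = ⌊(a₀+mₖ₊₁)/dₖ₊₁⌋:
  k=1: m=14, d=25, a=1
  k=2: m=11, d=4, a=6
  k=3: m=13, d=13, a=2
  k=4: m=13, d=4, a=6
  k=5: m=11, d=25, a=1
  k=6: m=14, d=1, a=28
d=1 and a=2a₀=28 at k=6, so the next step gives (m, d) = (14, 25) again — its k=1 value — and the period has length 6.

[14; 1, 6, 2, 6, 1, 28]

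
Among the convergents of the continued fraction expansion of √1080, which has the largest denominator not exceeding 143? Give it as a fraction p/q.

4568/139

√1080 = [32; 1, 6, 3, 6, 1, 64, …] (period length 6).
Convergents:
  p_0/q_0 = 32/1
  p_1/q_1 = 33/1
  p_2/q_2 = 230/7
  p_3/q_3 = 723/22
  p_4/q_4 = 4568/139
  p_5/q_5 = 5291/161
q_4 = 139 ≤ 143 < 161 = q_5, so the answer is 4568/139.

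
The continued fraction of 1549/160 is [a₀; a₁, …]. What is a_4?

1549 = 9·160 + 109   →  a_0 = 9
160 = 1·109 + 51   →  a_1 = 1
109 = 2·51 + 7   →  a_2 = 2
51 = 7·7 + 2   →  a_3 = 7
7 = 3·2 + 1   →  a_4 = 3

3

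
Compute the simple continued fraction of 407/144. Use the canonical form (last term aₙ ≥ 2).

407 = 2*144 + 119
144 = 1*119 + 25
119 = 4*25 + 19
25 = 1*19 + 6
19 = 3*6 + 1
6 = 6*1 + 0  (stop)
So 407/144 = [2; 1, 4, 1, 3, 6].

[2; 1, 4, 1, 3, 6]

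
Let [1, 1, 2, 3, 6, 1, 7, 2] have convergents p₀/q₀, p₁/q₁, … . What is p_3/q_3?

Using pₖ = aₖpₖ₋₁ + pₖ₋₂, qₖ = aₖqₖ₋₁ + qₖ₋₂ (with p₋₁=1, p₋₂=0, q₋₁=0, q₋₂=1):
  k=0: a=1, p=1, q=1
  k=1: a=1, p=2, q=1
  k=2: a=2, p=5, q=3
  k=3: a=3, p=17, q=10

17/10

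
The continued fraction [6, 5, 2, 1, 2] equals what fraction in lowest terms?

Using pₖ = aₖpₖ₋₁ + pₖ₋₂ and qₖ = aₖqₖ₋₁ + qₖ₋₂:
  k=0: a=6, p=6, q=1
  k=1: a=5, p=31, q=5
  k=2: a=2, p=68, q=11
  k=3: a=1, p=99, q=16
  k=4: a=2, p=266, q=43

266/43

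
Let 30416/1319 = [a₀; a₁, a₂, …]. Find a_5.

30416 = 23·1319 + 79   →  a_0 = 23
1319 = 16·79 + 55   →  a_1 = 16
79 = 1·55 + 24   →  a_2 = 1
55 = 2·24 + 7   →  a_3 = 2
24 = 3·7 + 3   →  a_4 = 3
7 = 2·3 + 1   →  a_5 = 2

2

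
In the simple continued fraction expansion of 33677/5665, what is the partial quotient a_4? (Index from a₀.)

33677 = 5·5665 + 5352   →  a_0 = 5
5665 = 1·5352 + 313   →  a_1 = 1
5352 = 17·313 + 31   →  a_2 = 17
313 = 10·31 + 3   →  a_3 = 10
31 = 10·3 + 1   →  a_4 = 10

10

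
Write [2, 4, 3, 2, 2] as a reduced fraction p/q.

163/73

Using pₖ = aₖpₖ₋₁ + pₖ₋₂ and qₖ = aₖqₖ₋₁ + qₖ₋₂:
  k=0: a=2, p=2, q=1
  k=1: a=4, p=9, q=4
  k=2: a=3, p=29, q=13
  k=3: a=2, p=67, q=30
  k=4: a=2, p=163, q=73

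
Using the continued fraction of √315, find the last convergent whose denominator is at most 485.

√315 = [17; 1, 2, 1, 34, …] (period length 4).
Convergents:
  p_0/q_0 = 17/1
  p_1/q_1 = 18/1
  p_2/q_2 = 53/3
  p_3/q_3 = 71/4
  p_4/q_4 = 2467/139
  p_5/q_5 = 2538/143
  p_6/q_6 = 7543/425
  p_7/q_7 = 10081/568
q_6 = 425 ≤ 485 < 568 = q_7, so the answer is 7543/425.

7543/425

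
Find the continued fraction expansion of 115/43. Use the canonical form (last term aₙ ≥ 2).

115 = 2·43 + 29
43 = 1·29 + 14
29 = 2·14 + 1
14 = 14·1 + 0  (stop)
So 115/43 = [2; 1, 2, 14].

[2; 1, 2, 14]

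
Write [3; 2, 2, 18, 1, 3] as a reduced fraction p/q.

Fold from the inside: start with 3/1.
  1 + 1/3 = 4/3
  18 + 3/4 = 75/4
  2 + 4/75 = 154/75
  2 + 75/154 = 383/154
  3 + 154/383 = 1303/383

1303/383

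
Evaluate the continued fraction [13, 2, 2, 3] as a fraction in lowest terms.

228/17

Fold from the inside: start with 3/1.
  2 + 1/3 = 7/3
  2 + 3/7 = 17/7
  13 + 7/17 = 228/17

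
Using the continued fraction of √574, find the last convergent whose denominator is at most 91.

√574 = [23; 1, 22, 1, 46, …] (period length 4).
Convergents:
  p_0/q_0 = 23/1
  p_1/q_1 = 24/1
  p_2/q_2 = 551/23
  p_3/q_3 = 575/24
  p_4/q_4 = 27001/1127
q_3 = 24 ≤ 91 < 1127 = q_4, so the answer is 575/24.

575/24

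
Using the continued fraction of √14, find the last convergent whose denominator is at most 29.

101/27

√14 = [3; 1, 2, 1, 6, …] (period length 4).
Convergents:
  p_0/q_0 = 3/1
  p_1/q_1 = 4/1
  p_2/q_2 = 11/3
  p_3/q_3 = 15/4
  p_4/q_4 = 101/27
  p_5/q_5 = 116/31
q_4 = 27 ≤ 29 < 31 = q_5, so the answer is 101/27.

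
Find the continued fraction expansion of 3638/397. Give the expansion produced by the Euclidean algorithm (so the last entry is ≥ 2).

3638 = 9*397 + 65
397 = 6*65 + 7
65 = 9*7 + 2
7 = 3*2 + 1
2 = 2*1 + 0  (stop)
So 3638/397 = [9; 6, 9, 3, 2].

[9; 6, 9, 3, 2]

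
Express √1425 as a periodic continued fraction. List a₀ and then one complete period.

a₀ = ⌊√1425⌋ = 37.

[37; 1, 2, 1, 74]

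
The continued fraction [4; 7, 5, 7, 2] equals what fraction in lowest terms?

Using pₖ = aₖpₖ₋₁ + pₖ₋₂ and qₖ = aₖqₖ₋₁ + qₖ₋₂:
  k=0: a=4, p=4, q=1
  k=1: a=7, p=29, q=7
  k=2: a=5, p=149, q=36
  k=3: a=7, p=1072, q=259
  k=4: a=2, p=2293, q=554

2293/554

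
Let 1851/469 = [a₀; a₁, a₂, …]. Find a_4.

1851 = 3·469 + 444   →  a_0 = 3
469 = 1·444 + 25   →  a_1 = 1
444 = 17·25 + 19   →  a_2 = 17
25 = 1·19 + 6   →  a_3 = 1
19 = 3·6 + 1   →  a_4 = 3

3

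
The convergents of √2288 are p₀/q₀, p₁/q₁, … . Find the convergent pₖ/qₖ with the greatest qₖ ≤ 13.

√2288 = [47; 1, 4, 1, 94, …] (period length 4).
Convergents:
  p_0/q_0 = 47/1
  p_1/q_1 = 48/1
  p_2/q_2 = 239/5
  p_3/q_3 = 287/6
  p_4/q_4 = 27217/569
q_3 = 6 ≤ 13 < 569 = q_4, so the answer is 287/6.

287/6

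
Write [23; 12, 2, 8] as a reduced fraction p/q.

4893/212

Using pₖ = aₖpₖ₋₁ + pₖ₋₂ and qₖ = aₖqₖ₋₁ + qₖ₋₂:
  k=0: a=23, p=23, q=1
  k=1: a=12, p=277, q=12
  k=2: a=2, p=577, q=25
  k=3: a=8, p=4893, q=212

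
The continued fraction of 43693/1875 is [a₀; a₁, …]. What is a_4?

9

43693 = 23·1875 + 568   →  a_0 = 23
1875 = 3·568 + 171   →  a_1 = 3
568 = 3·171 + 55   →  a_2 = 3
171 = 3·55 + 6   →  a_3 = 3
55 = 9·6 + 1   →  a_4 = 9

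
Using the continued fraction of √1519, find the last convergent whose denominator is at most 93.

1520/39

√1519 = [38; 1, 37, 1, 76, …] (period length 4).
Convergents:
  p_0/q_0 = 38/1
  p_1/q_1 = 39/1
  p_2/q_2 = 1481/38
  p_3/q_3 = 1520/39
  p_4/q_4 = 117001/3002
q_3 = 39 ≤ 93 < 3002 = q_4, so the answer is 1520/39.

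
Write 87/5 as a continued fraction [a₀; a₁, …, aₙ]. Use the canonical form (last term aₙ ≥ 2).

[17; 2, 2]

87 = 17·5 + 2
5 = 2·2 + 1
2 = 2·1 + 0  (stop)
So 87/5 = [17; 2, 2].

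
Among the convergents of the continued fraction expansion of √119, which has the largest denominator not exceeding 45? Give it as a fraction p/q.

120/11

√119 = [10; 1, 9, 1, 20, …] (period length 4).
Convergents:
  p_0/q_0 = 10/1
  p_1/q_1 = 11/1
  p_2/q_2 = 109/10
  p_3/q_3 = 120/11
  p_4/q_4 = 2509/230
q_3 = 11 ≤ 45 < 230 = q_4, so the answer is 120/11.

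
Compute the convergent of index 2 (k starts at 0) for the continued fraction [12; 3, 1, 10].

49/4

Using pₖ = aₖpₖ₋₁ + pₖ₋₂, qₖ = aₖqₖ₋₁ + qₖ₋₂ (with p₋₁=1, p₋₂=0, q₋₁=0, q₋₂=1):
  k=0: a=12, p=12, q=1
  k=1: a=3, p=37, q=3
  k=2: a=1, p=49, q=4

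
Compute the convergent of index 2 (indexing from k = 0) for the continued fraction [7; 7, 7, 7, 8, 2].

357/50

Using pₖ = aₖpₖ₋₁ + pₖ₋₂, qₖ = aₖqₖ₋₁ + qₖ₋₂ (with p₋₁=1, p₋₂=0, q₋₁=0, q₋₂=1):
  k=0: a=7, p=7, q=1
  k=1: a=7, p=50, q=7
  k=2: a=7, p=357, q=50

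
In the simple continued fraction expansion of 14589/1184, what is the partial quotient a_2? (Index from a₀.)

9

14589 = 12·1184 + 381   →  a_0 = 12
1184 = 3·381 + 41   →  a_1 = 3
381 = 9·41 + 12   →  a_2 = 9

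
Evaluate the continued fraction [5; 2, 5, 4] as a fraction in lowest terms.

251/46

Using pₖ = aₖpₖ₋₁ + pₖ₋₂ and qₖ = aₖqₖ₋₁ + qₖ₋₂:
  k=0: a=5, p=5, q=1
  k=1: a=2, p=11, q=2
  k=2: a=5, p=60, q=11
  k=3: a=4, p=251, q=46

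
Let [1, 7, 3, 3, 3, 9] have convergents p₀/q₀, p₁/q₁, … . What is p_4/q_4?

274/241

Using pₖ = aₖpₖ₋₁ + pₖ₋₂, qₖ = aₖqₖ₋₁ + qₖ₋₂ (with p₋₁=1, p₋₂=0, q₋₁=0, q₋₂=1):
  k=0: a=1, p=1, q=1
  k=1: a=7, p=8, q=7
  k=2: a=3, p=25, q=22
  k=3: a=3, p=83, q=73
  k=4: a=3, p=274, q=241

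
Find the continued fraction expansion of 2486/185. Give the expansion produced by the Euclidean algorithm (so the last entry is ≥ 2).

[13; 2, 3, 1, 1, 11]

2486 = 13×185 + 81
185 = 2×81 + 23
81 = 3×23 + 12
23 = 1×12 + 11
12 = 1×11 + 1
11 = 11×1 + 0  (stop)
So 2486/185 = [13; 2, 3, 1, 1, 11].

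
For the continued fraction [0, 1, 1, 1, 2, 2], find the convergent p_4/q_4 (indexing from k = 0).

Using pₖ = aₖpₖ₋₁ + pₖ₋₂, qₖ = aₖqₖ₋₁ + qₖ₋₂ (with p₋₁=1, p₋₂=0, q₋₁=0, q₋₂=1):
  k=0: a=0, p=0, q=1
  k=1: a=1, p=1, q=1
  k=2: a=1, p=1, q=2
  k=3: a=1, p=2, q=3
  k=4: a=2, p=5, q=8

5/8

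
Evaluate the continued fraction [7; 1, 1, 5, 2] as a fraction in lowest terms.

Using pₖ = aₖpₖ₋₁ + pₖ₋₂ and qₖ = aₖqₖ₋₁ + qₖ₋₂:
  k=0: a=7, p=7, q=1
  k=1: a=1, p=8, q=1
  k=2: a=1, p=15, q=2
  k=3: a=5, p=83, q=11
  k=4: a=2, p=181, q=24

181/24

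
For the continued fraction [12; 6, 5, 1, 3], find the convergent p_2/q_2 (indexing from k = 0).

Using pₖ = aₖpₖ₋₁ + pₖ₋₂, qₖ = aₖqₖ₋₁ + qₖ₋₂ (with p₋₁=1, p₋₂=0, q₋₁=0, q₋₂=1):
  k=0: a=12, p=12, q=1
  k=1: a=6, p=73, q=6
  k=2: a=5, p=377, q=31

377/31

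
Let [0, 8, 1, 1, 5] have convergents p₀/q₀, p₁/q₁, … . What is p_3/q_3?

2/17

Using pₖ = aₖpₖ₋₁ + pₖ₋₂, qₖ = aₖqₖ₋₁ + qₖ₋₂ (with p₋₁=1, p₋₂=0, q₋₁=0, q₋₂=1):
  k=0: a=0, p=0, q=1
  k=1: a=8, p=1, q=8
  k=2: a=1, p=1, q=9
  k=3: a=1, p=2, q=17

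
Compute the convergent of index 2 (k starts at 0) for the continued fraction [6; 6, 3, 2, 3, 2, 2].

117/19

Using pₖ = aₖpₖ₋₁ + pₖ₋₂, qₖ = aₖqₖ₋₁ + qₖ₋₂ (with p₋₁=1, p₋₂=0, q₋₁=0, q₋₂=1):
  k=0: a=6, p=6, q=1
  k=1: a=6, p=37, q=6
  k=2: a=3, p=117, q=19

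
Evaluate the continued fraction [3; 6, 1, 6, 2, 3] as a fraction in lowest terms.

Using pₖ = aₖpₖ₋₁ + pₖ₋₂ and qₖ = aₖqₖ₋₁ + qₖ₋₂:
  k=0: a=3, p=3, q=1
  k=1: a=6, p=19, q=6
  k=2: a=1, p=22, q=7
  k=3: a=6, p=151, q=48
  k=4: a=2, p=324, q=103
  k=5: a=3, p=1123, q=357

1123/357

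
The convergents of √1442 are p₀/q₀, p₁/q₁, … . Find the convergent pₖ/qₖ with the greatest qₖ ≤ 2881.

108187/2849

√1442 = [37; 1, 36, 1, 74, …] (period length 4).
Convergents:
  p_0/q_0 = 37/1
  p_1/q_1 = 38/1
  p_2/q_2 = 1405/37
  p_3/q_3 = 1443/38
  p_4/q_4 = 108187/2849
  p_5/q_5 = 109630/2887
q_4 = 2849 ≤ 2881 < 2887 = q_5, so the answer is 108187/2849.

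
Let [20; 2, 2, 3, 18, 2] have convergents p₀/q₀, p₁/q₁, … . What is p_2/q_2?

Using pₖ = aₖpₖ₋₁ + pₖ₋₂, qₖ = aₖqₖ₋₁ + qₖ₋₂ (with p₋₁=1, p₋₂=0, q₋₁=0, q₋₂=1):
  k=0: a=20, p=20, q=1
  k=1: a=2, p=41, q=2
  k=2: a=2, p=102, q=5

102/5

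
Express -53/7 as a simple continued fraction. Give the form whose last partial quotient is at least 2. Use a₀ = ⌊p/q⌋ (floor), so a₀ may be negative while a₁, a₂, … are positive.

-53 = -8×7 + 3
7 = 2×3 + 1
3 = 3×1 + 0  (stop)
So -53/7 = [-8; 2, 3].

[-8; 2, 3]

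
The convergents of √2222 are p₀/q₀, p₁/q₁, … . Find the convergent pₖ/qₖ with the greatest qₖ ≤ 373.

√2222 = [47; 7, 4, 7, 94, …] (period length 4).
Convergents:
  p_0/q_0 = 47/1
  p_1/q_1 = 330/7
  p_2/q_2 = 1367/29
  p_3/q_3 = 9899/210
  p_4/q_4 = 931873/19769
q_3 = 210 ≤ 373 < 19769 = q_4, so the answer is 9899/210.

9899/210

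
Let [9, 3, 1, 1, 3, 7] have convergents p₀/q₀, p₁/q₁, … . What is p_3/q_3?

Using pₖ = aₖpₖ₋₁ + pₖ₋₂, qₖ = aₖqₖ₋₁ + qₖ₋₂ (with p₋₁=1, p₋₂=0, q₋₁=0, q₋₂=1):
  k=0: a=9, p=9, q=1
  k=1: a=3, p=28, q=3
  k=2: a=1, p=37, q=4
  k=3: a=1, p=65, q=7

65/7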